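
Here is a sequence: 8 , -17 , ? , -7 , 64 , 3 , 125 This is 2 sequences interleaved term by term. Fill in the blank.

Positions 1, 3, 5, … form one subsequence and positions 2, 4, 6, … form another.
Stream A: 8, ?, 64, 125 — the cubes 2³, 3³, 4³, ….
Stream B: -17, -7, 3 — arithmetic with common difference +10.
Stream A's pattern makes the blank 27.

27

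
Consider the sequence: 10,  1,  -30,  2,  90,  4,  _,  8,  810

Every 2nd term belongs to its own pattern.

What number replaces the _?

Split by position mod 2 into 2 tracks.
Track A is 10, -30, 90, ?, 810, which is geometric, ×-3 each step.
Track B is 1, 2, 4, 8, which is successive powers of 2.
So the missing entry in track A is -270.

-270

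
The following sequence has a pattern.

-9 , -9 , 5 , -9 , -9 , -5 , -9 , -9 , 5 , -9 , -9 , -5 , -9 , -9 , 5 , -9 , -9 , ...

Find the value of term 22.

Reading positions in blocks of 3 reveals the pattern AAB — 2 tracks woven together.
Stream A: -9, -9, -9, -9, -9, -9, -9, -9, -9, -9, -9, -9 — constant -9.
Stream B: 5, -5, 5, -5, 5 — alternating ±5.
Position 22 falls in stream A as its term 15, giving -9.

-9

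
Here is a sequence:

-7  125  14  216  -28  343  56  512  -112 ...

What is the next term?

Taking every 2nd term gives 2 separate tracks.
Stream A = -7, 14, -28, 56, -112: multiplying by -2 each time.
Stream B = 125, 216, 343, 512: consecutive cubes n³ from n = 5.
The 10th slot belongs to stream B; its 5th term is 729.

729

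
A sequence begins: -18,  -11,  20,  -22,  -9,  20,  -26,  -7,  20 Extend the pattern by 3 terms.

Read the sequence 3 terms at a time; column i is its own pattern.
Subsequence A = -18, -22, -26: linear: a_n = -14 − 4·n.
Subsequence B = -11, -9, -7: adding 2 each time.
Subsequence C = 20, 20, 20: constant 20.
Position 10 → subsequence A, term 4 = -30.
Position 11 → subsequence B, term 4 = -5.
Position 12 falls in subsequence C as its term 4, giving 20.

-30, -5, 20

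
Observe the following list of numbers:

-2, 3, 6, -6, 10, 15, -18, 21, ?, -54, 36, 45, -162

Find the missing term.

Reading positions in blocks of 3 reveals the pattern ABB — 2 tracks woven together.
Track A: -2, -6, -18, -54, -162 (multiplying by 3 each time).
Track B: 3, 6, 10, 15, 21, ?, 36, 45 (the triangular numbers T_2, T_3, …).
The gap is track B's term 6; the rule gives 28.

28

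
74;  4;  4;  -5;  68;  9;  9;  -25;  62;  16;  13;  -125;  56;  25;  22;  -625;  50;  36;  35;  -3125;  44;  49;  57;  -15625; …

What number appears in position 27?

Split by position mod 4 into 4 tracks.
Subsequence A is 74, 68, 62, 56, 50, 44, which is arithmetic, step −6.
Subsequence B is 4, 9, 16, 25, 36, 49, which is perfect squares starting at 2².
Subsequence C is 4, 9, 13, 22, 35, 57, which is Fibonacci-style (each term is the sum of the two before it).
Subsequence D is -5, -25, -125, -625, -3125, -15625, which is geometric, ×5 each step.
Term 27 comes from subsequence C (its 7th entry): 92.

92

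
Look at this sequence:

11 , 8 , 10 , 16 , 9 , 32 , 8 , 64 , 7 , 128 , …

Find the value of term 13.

Taking every 2nd term gives 2 separate tracks.
Subsequence A = 11, 10, 9, 8, 7: subtracting 1 each time.
Subsequence B = 8, 16, 32, 64, 128: successive powers of 2.
Position 13 → subsequence A, term 7 = 5.

5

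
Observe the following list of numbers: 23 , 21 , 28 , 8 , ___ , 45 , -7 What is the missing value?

Positions follow the repeating pattern ABB; grouping by letter gives 2 tracks.
Track A is 23, 8, -7, which is arithmetic with common difference −15.
Track B is 21, 28, ?, 45, which is triangular numbers starting at T_6.
Filling track B at index 3 by its rule yields 36.

36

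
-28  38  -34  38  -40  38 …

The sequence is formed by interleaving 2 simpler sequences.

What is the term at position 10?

38

Split by position mod 2 into 2 tracks.
Subsequence A: -28, -34, -40 (subtracting 6 each time).
Subsequence B: 38, 38, 38 (always 38).
The 10th slot belongs to subsequence B; its 5th term is 38.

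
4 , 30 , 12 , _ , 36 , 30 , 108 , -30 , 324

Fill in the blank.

-30

Positions 1, 3, 5, … form one subsequence and positions 2, 4, 6, … form another.
Track A = 4, 12, 36, 108, 324: a geometric progression (common ratio 3).
Track B = 30, ?, 30, -30: oscillating between 30 and -30.
So the missing entry in track B is -30.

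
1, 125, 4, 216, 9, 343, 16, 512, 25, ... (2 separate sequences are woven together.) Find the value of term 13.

Odd-indexed and even-indexed terms follow separate rules.
Track A: 1, 4, 9, 16, 25 (the squares 1², 2², 3², …).
Track B: 125, 216, 343, 512 (consecutive cubes n³ from n = 5).
Position 13 falls in track A as its term 7, giving 49.

49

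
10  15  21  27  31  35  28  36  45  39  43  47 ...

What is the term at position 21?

120

Positions follow the repeating pattern AAABBB; grouping by letter gives 2 tracks.
Stream A: 10, 15, 21, 28, 36, 45. Triangular numbers starting at T_4.
Stream B: 27, 31, 35, 39, 43, 47. Arithmetic with common difference +4.
The 21st slot belongs to stream A; its 12th term is 120.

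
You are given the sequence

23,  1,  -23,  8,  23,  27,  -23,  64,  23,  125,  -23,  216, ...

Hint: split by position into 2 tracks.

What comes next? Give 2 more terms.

Odd-indexed and even-indexed terms follow separate rules.
Subsequence A is 23, -23, 23, -23, 23, -23, which is oscillating between 23 and -23.
Subsequence B is 1, 8, 27, 64, 125, 216, which is consecutive cubes n³ from n = 1.
Position 13 → subsequence A, term 7 = 23.
Term 14 comes from subsequence B (its 7th entry): 343.

23, 343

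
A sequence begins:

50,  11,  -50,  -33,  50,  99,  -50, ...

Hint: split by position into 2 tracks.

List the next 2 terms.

Positions 1, 3, 5, … form one subsequence and positions 2, 4, 6, … form another.
Track A: 50, -50, 50, -50 (the oscillation 50·(−1)^(n+1)).
Track B: 11, -33, 99 (a geometric progression (common ratio -3)).
The 8th slot belongs to track B; its 4th term is -297.
Position 9 → track A, term 5 = 50.

-297, 50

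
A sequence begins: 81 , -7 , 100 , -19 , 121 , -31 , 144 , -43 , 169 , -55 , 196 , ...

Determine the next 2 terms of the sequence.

Split by position mod 2 into 2 tracks.
Subsequence A = 81, 100, 121, 144, 169, 196: consecutive squares n² from n = 9.
Subsequence B = -7, -19, -31, -43, -55: arithmetic with common difference −12.
Position 12 → subsequence B, term 6 = -67.
Position 13 falls in subsequence A as its term 7, giving 225.

-67, 225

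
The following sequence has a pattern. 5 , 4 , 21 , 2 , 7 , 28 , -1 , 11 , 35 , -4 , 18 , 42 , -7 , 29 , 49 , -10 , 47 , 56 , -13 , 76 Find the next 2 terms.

Split by position mod 3 into 3 tracks.
Stream A: 5, 2, -1, -4, -7, -10, -13 (linear: a_n = 8 − 3·n).
Stream B: 4, 7, 11, 18, 29, 47, 76 (Fibonacci-style (each term is the sum of the two before it)).
Stream C: 21, 28, 35, 42, 49, 56 (arithmetic with common difference +7).
The 21st slot belongs to stream C; its 7th term is 63.
The 22nd slot belongs to stream A; its 8th term is -16.

63, -16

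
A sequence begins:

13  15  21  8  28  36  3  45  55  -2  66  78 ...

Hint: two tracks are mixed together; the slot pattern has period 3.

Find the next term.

-7

Reading positions in blocks of 3 reveals the pattern ABB — 2 tracks woven together.
Track A is 13, 8, 3, -2, which is linear: a_n = 18 − 5·n.
Track B is 15, 21, 28, 36, 45, 55, 66, 78, which is triangular numbers starting at T_5.
Position 13 → track A, term 5 = -7.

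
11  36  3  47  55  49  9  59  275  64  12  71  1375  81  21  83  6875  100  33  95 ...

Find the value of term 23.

Split by position mod 4 into 4 tracks.
Track A: 11, 55, 275, 1375, 6875 — geometric, ×5 each step.
Track B: 36, 49, 64, 81, 100 — consecutive squares n² from n = 6.
Track C: 3, 9, 12, 21, 33 — a Fibonacci-like recurrence a_n = a_{n-1} + a_{n-2}.
Track D: 47, 59, 71, 83, 95 — arithmetic, step +12.
The 23rd slot belongs to track C; its 6th term is 54.

54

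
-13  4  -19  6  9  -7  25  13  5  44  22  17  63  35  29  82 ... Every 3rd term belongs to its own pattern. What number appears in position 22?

Split by position mod 3 into 3 tracks.
Stream A: -13, 6, 25, 44, 63, 82 — linear: a_n = -32 + 19·n.
Stream B: 4, 9, 13, 22, 35 — a Fibonacci-like recurrence a_n = a_{n-1} + a_{n-2}.
Stream C: -19, -7, 5, 17, 29 — linear: a_n = -31 + 12·n.
Position 22 → stream A, term 8 = 120.

120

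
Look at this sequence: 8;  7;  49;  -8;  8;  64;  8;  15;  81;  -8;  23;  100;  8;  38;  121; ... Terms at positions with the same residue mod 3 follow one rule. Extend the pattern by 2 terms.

Read the sequence 3 terms at a time; column i is its own pattern.
Track A: 8, -8, 8, -8, 8 (alternating ±8).
Track B: 7, 8, 15, 23, 38 (Fibonacci-style (each term is the sum of the two before it)).
Track C: 49, 64, 81, 100, 121 (consecutive squares n² from n = 7).
The 16th slot belongs to track A; its 6th term is -8.
Position 17 falls in track B as its term 6, giving 61.

-8, 61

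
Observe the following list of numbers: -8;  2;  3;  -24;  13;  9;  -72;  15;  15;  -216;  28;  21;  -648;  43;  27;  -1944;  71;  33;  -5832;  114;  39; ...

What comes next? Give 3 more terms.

Taking every 3rd term gives 3 separate tracks.
Track A: -8, -24, -72, -216, -648, -1944, -5832. Multiplying by 3 each time.
Track B: 2, 13, 15, 28, 43, 71, 114. A Fibonacci-like recurrence a_n = a_{n-1} + a_{n-2}.
Track C: 3, 9, 15, 21, 27, 33, 39. Adding 6 each time.
Term 22 comes from track A (its 8th entry): -17496.
Term 23 comes from track B (its 8th entry): 185.
Position 24 falls in track C as its term 8, giving 45.

-17496, 185, 45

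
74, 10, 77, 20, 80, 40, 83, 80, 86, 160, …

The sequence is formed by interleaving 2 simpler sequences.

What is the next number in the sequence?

Odd-indexed and even-indexed terms follow separate rules.
Subsequence A: 74, 77, 80, 83, 86. Arithmetic with common difference +3.
Subsequence B: 10, 20, 40, 80, 160. Geometric, ×2 each step.
The 11th slot belongs to subsequence A; its 6th term is 89.

89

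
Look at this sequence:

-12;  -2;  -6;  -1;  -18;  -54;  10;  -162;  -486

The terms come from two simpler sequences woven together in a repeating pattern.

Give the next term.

21

The slot pattern repeats as ABB (period 3), so there are 2 interleaved tracks.
Track A: -12, -1, 10. Adding 11 each time.
Track B: -2, -6, -18, -54, -162, -486. A geometric progression (common ratio 3).
Term 10 comes from track A (its 4th entry): 21.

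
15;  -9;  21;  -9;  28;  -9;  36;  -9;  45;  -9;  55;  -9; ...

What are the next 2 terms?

66, -9

Odd-indexed and even-indexed terms follow separate rules.
Track A: 15, 21, 28, 36, 45, 55. Triangular numbers starting at T_5.
Track B: -9, -9, -9, -9, -9, -9. The constant sequence -9.
The 13th slot belongs to track A; its 7th term is 66.
Position 14 → track B, term 7 = -9.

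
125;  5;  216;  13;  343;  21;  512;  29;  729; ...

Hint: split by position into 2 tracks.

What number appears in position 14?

Odd-indexed and even-indexed terms follow separate rules.
Track A: 125, 216, 343, 512, 729 — the cubes 5³, 6³, 7³, ….
Track B: 5, 13, 21, 29 — arithmetic, step +8.
Term 14 comes from track B (its 7th entry): 53.

53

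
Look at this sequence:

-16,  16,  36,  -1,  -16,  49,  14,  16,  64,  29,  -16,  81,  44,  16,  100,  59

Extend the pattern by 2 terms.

Taking every 3rd term gives 3 separate tracks.
Track A: -16, -1, 14, 29, 44, 59 — adding 15 each time.
Track B: 16, -16, 16, -16, 16 — the oscillation 16·(−1)^(n+1).
Track C: 36, 49, 64, 81, 100 — the squares 6², 7², 8², ….
The 17th slot belongs to track B; its 6th term is -16.
Position 18 falls in track C as its term 6, giving 121.

-16, 121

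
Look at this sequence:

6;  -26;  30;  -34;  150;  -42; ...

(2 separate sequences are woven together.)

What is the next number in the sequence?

750

Positions 1, 3, 5, … form one subsequence and positions 2, 4, 6, … form another.
Stream A is 6, 30, 150, which is geometric, ×5 each step.
Stream B is -26, -34, -42, which is subtracting 8 each time.
Term 7 comes from stream A (its 4th entry): 750.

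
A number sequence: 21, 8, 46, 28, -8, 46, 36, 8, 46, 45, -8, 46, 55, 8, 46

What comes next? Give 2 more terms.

66, -8

Split by position mod 3 into 3 tracks.
Stream A: 21, 28, 36, 45, 55. Triangular numbers starting at T_6.
Stream B: 8, -8, 8, -8, 8. The oscillation 8·(−1)^(n+1).
Stream C: 46, 46, 46, 46, 46. Always 46.
Position 16 falls in stream A as its term 6, giving 66.
Position 17 → stream B, term 6 = -8.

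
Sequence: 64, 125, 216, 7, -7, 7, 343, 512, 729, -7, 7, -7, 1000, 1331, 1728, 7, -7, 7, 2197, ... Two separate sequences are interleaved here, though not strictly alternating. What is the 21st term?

Reading positions in blocks of 6 reveals the pattern AAABBB — 2 tracks woven together.
Stream A: 64, 125, 216, 343, 512, 729, 1000, 1331, 1728, 2197 — consecutive cubes n³ from n = 4.
Stream B: 7, -7, 7, -7, 7, -7, 7, -7, 7 — alternating ±7.
Position 21 falls in stream A as its term 12, giving 3375.

3375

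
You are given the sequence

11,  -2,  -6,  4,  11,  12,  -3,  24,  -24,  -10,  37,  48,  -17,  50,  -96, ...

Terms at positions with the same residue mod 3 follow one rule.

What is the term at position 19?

-31

Taking every 3rd term gives 3 separate tracks.
Track A = 11, 4, -3, -10, -17: linear: a_n = 18 − 7·n.
Track B = -2, 11, 24, 37, 50: adding 13 each time.
Track C = -6, 12, -24, 48, -96: a geometric progression (common ratio -2).
Position 19 falls in track A as its term 7, giving -31.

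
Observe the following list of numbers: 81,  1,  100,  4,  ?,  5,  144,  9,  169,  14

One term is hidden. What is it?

121

Taking every 2nd term gives 2 separate tracks.
Subsequence A: 81, 100, ?, 144, 169. Consecutive squares n² from n = 9.
Subsequence B: 1, 4, 5, 9, 14. A Fibonacci-like recurrence a_n = a_{n-1} + a_{n-2}.
Filling subsequence A at index 3 by its rule yields 121.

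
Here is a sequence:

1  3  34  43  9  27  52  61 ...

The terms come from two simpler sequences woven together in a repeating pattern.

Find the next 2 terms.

81, 243

Positions follow the repeating pattern AABB; grouping by letter gives 2 tracks.
Track A: 1, 3, 9, 27 (powers of 3).
Track B: 34, 43, 52, 61 (arithmetic with common difference +9).
The 9th slot belongs to track A; its 5th term is 81.
Position 10 falls in track A as its term 6, giving 243.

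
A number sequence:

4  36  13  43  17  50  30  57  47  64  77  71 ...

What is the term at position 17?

Positions 1, 3, 5, … form one subsequence and positions 2, 4, 6, … form another.
Track A: 4, 13, 17, 30, 47, 77 (Fibonacci-style (each term is the sum of the two before it)).
Track B: 36, 43, 50, 57, 64, 71 (adding 7 each time).
Position 17 falls in track A as its term 9, giving 325.

325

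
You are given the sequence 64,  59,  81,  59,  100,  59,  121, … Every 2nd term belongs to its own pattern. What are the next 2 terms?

Odd-indexed and even-indexed terms follow separate rules.
Track A is 64, 81, 100, 121, which is the squares 8², 9², 10², ….
Track B is 59, 59, 59, which is the constant sequence 59.
Position 8 → track B, term 4 = 59.
Position 9 → track A, term 5 = 144.

59, 144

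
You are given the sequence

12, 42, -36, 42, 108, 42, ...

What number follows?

Taking every 2nd term gives 2 separate tracks.
Track A is 12, -36, 108, which is a geometric progression (common ratio -3).
Track B is 42, 42, 42, which is constant 42.
The 7th slot belongs to track A; its 4th term is -324.

-324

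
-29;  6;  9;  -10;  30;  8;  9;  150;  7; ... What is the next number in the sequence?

28

Read the sequence 3 terms at a time; column i is its own pattern.
Stream A: -29, -10, 9 (linear: a_n = -48 + 19·n).
Stream B: 6, 30, 150 (geometric with ratio 5).
Stream C: 9, 8, 7 (arithmetic, step −1).
Position 10 falls in stream A as its term 4, giving 28.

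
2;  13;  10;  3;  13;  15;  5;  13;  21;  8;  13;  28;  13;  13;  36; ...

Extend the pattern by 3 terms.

21, 13, 45

Read the sequence 3 terms at a time; column i is its own pattern.
Subsequence A: 2, 3, 5, 8, 13 (Fibonacci-style (each term is the sum of the two before it)).
Subsequence B: 13, 13, 13, 13, 13 (always 13).
Subsequence C: 10, 15, 21, 28, 36 (triangular numbers n(n+1)/2 for n = 4, 5, …).
Position 16 falls in subsequence A as its term 6, giving 21.
Position 17 → subsequence B, term 6 = 13.
Position 18 → subsequence C, term 6 = 45.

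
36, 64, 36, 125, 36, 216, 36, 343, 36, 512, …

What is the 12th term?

729

Odd-indexed and even-indexed terms follow separate rules.
Subsequence A is 36, 36, 36, 36, 36, which is always 36.
Subsequence B is 64, 125, 216, 343, 512, which is perfect cubes starting at 4³.
Position 12 falls in subsequence B as its term 6, giving 729.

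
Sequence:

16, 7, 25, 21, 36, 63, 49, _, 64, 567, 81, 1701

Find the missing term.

The terms cycle through 2 interleaved subsequences.
Subsequence A: 16, 25, 36, 49, 64, 81 — perfect squares starting at 4².
Subsequence B: 7, 21, 63, ?, 567, 1701 — geometric with ratio 3.
Filling subsequence B at index 4 by its rule yields 189.

189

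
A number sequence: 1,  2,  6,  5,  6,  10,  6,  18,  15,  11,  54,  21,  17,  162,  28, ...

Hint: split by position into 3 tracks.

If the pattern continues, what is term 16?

28

Split by position mod 3 into 3 tracks.
Subsequence A: 1, 5, 6, 11, 17. A Fibonacci-like recurrence a_n = a_{n-1} + a_{n-2}.
Subsequence B: 2, 6, 18, 54, 162. Geometric with ratio 3.
Subsequence C: 6, 10, 15, 21, 28. Triangular numbers starting at T_3.
Position 16 → subsequence A, term 6 = 28.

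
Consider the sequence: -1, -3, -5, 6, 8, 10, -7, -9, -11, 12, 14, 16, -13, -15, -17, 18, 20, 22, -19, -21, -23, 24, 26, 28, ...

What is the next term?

The slot pattern repeats as AAABBB (period 6), so there are 2 interleaved tracks.
Stream A: -1, -3, -5, -7, -9, -11, -13, -15, -17, -19, -21, -23. Arithmetic with common difference −2.
Stream B: 6, 8, 10, 12, 14, 16, 18, 20, 22, 24, 26, 28. Arithmetic with common difference +2.
The 25th slot belongs to stream A; its 13th term is -25.

-25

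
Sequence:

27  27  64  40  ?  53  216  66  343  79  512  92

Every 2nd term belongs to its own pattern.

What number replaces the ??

Split by position mod 2 into 2 tracks.
Track A: 27, 64, ?, 216, 343, 512. Consecutive cubes n³ from n = 3.
Track B: 27, 40, 53, 66, 79, 92. Arithmetic with common difference +13.
Filling track A at index 3 by its rule yields 125.

125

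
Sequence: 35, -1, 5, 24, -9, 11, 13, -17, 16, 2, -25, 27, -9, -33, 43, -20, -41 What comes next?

Split by position mod 3: positions 1, 4, 7, … form one track, and each other residue class forms its own.
Track A = 35, 24, 13, 2, -9, -20: arithmetic, step −11.
Track B = -1, -9, -17, -25, -33, -41: arithmetic, step −8.
Track C = 5, 11, 16, 27, 43: Fibonacci-style (each term is the sum of the two before it).
The 18th slot belongs to track C; its 6th term is 70.

70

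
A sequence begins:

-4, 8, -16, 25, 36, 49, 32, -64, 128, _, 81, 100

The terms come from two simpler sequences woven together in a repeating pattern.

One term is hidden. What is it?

64

Positions follow the repeating pattern AAABBB; grouping by letter gives 2 tracks.
Stream A = -4, 8, -16, 32, -64, 128: a geometric progression (common ratio -2).
Stream B = 25, 36, 49, ?, 81, 100: the squares 5², 6², 7², ….
Stream B's pattern makes the blank 64.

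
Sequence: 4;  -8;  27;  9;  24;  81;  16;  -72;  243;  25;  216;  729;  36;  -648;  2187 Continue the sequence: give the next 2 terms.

Read the sequence 3 terms at a time; column i is its own pattern.
Subsequence A: 4, 9, 16, 25, 36 (perfect squares starting at 2²).
Subsequence B: -8, 24, -72, 216, -648 (a geometric progression (common ratio -3)).
Subsequence C: 27, 81, 243, 729, 2187 (successive powers of 3).
Position 16 → subsequence A, term 6 = 49.
Position 17 → subsequence B, term 6 = 1944.

49, 1944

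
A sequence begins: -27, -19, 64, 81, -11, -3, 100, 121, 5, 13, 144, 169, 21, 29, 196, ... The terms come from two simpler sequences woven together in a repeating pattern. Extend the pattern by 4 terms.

The slot pattern repeats as AABB (period 4), so there are 2 interleaved tracks.
Subsequence A: -27, -19, -11, -3, 5, 13, 21, 29 (arithmetic with common difference +8).
Subsequence B: 64, 81, 100, 121, 144, 169, 196 (the squares 8², 9², 10², …).
Position 16 falls in subsequence B as its term 8, giving 225.
Term 17 comes from subsequence A (its 9th entry): 37.
Position 18 → subsequence A, term 10 = 45.
Position 19 → subsequence B, term 9 = 256.

225, 37, 45, 256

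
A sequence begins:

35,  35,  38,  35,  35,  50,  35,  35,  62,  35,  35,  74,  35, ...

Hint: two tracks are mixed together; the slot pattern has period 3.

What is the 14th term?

Positions follow the repeating pattern AAB; grouping by letter gives 2 tracks.
Track A: 35, 35, 35, 35, 35, 35, 35, 35, 35 (always 35).
Track B: 38, 50, 62, 74 (adding 12 each time).
Position 14 → track A, term 10 = 35.

35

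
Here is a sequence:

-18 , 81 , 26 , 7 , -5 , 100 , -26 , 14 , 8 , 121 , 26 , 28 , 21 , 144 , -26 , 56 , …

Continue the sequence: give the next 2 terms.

Split by position mod 4: positions 1, 5, 9, … form one track, and each other residue class forms its own.
Subsequence A: -18, -5, 8, 21 — arithmetic, step +13.
Subsequence B: 81, 100, 121, 144 — consecutive squares n² from n = 9.
Subsequence C: 26, -26, 26, -26 — the oscillation 26·(−1)^(n+1).
Subsequence D: 7, 14, 28, 56 — multiplying by 2 each time.
Term 17 comes from subsequence A (its 5th entry): 34.
Position 18 → subsequence B, term 5 = 169.

34, 169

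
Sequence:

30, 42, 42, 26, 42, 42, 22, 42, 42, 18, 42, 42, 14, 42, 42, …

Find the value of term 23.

42

Positions follow the repeating pattern ABB; grouping by letter gives 2 tracks.
Subsequence A is 30, 26, 22, 18, 14, which is linear: a_n = 34 − 4·n.
Subsequence B is 42, 42, 42, 42, 42, 42, 42, 42, 42, 42, which is always 42.
The 23rd slot belongs to subsequence B; its 15th term is 42.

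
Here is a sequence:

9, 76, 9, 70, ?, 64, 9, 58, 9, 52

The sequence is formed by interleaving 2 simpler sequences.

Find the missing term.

9

Positions 1, 3, 5, … form one subsequence and positions 2, 4, 6, … form another.
Track A: 9, 9, ?, 9, 9 (constant 9).
Track B: 76, 70, 64, 58, 52 (arithmetic with common difference −6).
So the missing entry in track A is 9.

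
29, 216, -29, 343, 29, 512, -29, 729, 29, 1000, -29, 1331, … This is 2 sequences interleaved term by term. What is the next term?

Odd-indexed and even-indexed terms follow separate rules.
Track A: 29, -29, 29, -29, 29, -29. Alternating ±29.
Track B: 216, 343, 512, 729, 1000, 1331. Perfect cubes starting at 6³.
The 13th slot belongs to track A; its 7th term is 29.

29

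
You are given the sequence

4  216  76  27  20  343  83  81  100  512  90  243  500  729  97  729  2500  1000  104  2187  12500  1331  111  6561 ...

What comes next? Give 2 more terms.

62500, 1728

Split by position mod 4 into 4 tracks.
Subsequence A = 4, 20, 100, 500, 2500, 12500: geometric, ×5 each step.
Subsequence B = 216, 343, 512, 729, 1000, 1331: the cubes 6³, 7³, 8³, ….
Subsequence C = 76, 83, 90, 97, 104, 111: linear: a_n = 69 + 7·n.
Subsequence D = 27, 81, 243, 729, 2187, 6561: powers 3^3, 3^4, 3^5, ….
Term 25 comes from subsequence A (its 7th entry): 62500.
Term 26 comes from subsequence B (its 7th entry): 1728.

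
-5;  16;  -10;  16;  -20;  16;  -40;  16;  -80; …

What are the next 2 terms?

Odd-indexed and even-indexed terms follow separate rules.
Track A: -5, -10, -20, -40, -80 — geometric, ×2 each step.
Track B: 16, 16, 16, 16 — constant 16.
The 10th slot belongs to track B; its 5th term is 16.
The 11th slot belongs to track A; its 6th term is -160.

16, -160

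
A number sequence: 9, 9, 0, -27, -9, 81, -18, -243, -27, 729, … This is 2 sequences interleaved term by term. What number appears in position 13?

Taking every 2nd term gives 2 separate tracks.
Track A: 9, 0, -9, -18, -27 (linear: a_n = 18 − 9·n).
Track B: 9, -27, 81, -243, 729 (a geometric progression (common ratio -3)).
The 13th slot belongs to track A; its 7th term is -45.

-45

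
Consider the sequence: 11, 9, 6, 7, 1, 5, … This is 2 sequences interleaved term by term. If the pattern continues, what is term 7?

-4

The terms cycle through 2 interleaved subsequences.
Track A = 11, 6, 1: arithmetic with common difference −5.
Track B = 9, 7, 5: linear: a_n = 11 − 2·n.
Term 7 comes from track A (its 4th entry): -4.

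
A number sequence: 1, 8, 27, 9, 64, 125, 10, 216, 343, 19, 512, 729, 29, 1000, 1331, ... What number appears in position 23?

Positions follow the repeating pattern ABB; grouping by letter gives 2 tracks.
Track A is 1, 9, 10, 19, 29, which is Fibonacci-style (each term is the sum of the two before it).
Track B is 8, 27, 64, 125, 216, 343, 512, 729, 1000, 1331, which is the cubes 2³, 3³, 4³, ….
Term 23 comes from track B (its 15th entry): 4096.

4096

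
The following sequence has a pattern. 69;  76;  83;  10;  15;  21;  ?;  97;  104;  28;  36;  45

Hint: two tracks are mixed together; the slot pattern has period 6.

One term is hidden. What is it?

90

Reading positions in blocks of 6 reveals the pattern AAABBB — 2 tracks woven together.
Track A: 69, 76, 83, ?, 97, 104. Arithmetic with common difference +7.
Track B: 10, 15, 21, 28, 36, 45. The triangular numbers T_4, T_5, ….
The gap is track A's term 4; the rule gives 90.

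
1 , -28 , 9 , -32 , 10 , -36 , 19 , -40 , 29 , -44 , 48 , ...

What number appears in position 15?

125

Odd-indexed and even-indexed terms follow separate rules.
Stream A = 1, 9, 10, 19, 29, 48: a Fibonacci-like recurrence a_n = a_{n-1} + a_{n-2}.
Stream B = -28, -32, -36, -40, -44: subtracting 4 each time.
Term 15 comes from stream A (its 8th entry): 125.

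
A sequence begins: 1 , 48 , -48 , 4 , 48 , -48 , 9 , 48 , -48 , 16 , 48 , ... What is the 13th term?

Reading positions in blocks of 3 reveals the pattern ABB — 2 tracks woven together.
Track A = 1, 4, 9, 16: perfect squares starting at 1².
Track B = 48, -48, 48, -48, 48, -48, 48: alternating ±48.
The 13th slot belongs to track A; its 5th term is 25.

25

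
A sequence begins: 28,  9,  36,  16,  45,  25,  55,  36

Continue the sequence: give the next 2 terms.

66, 49

Positions 1, 3, 5, … form one subsequence and positions 2, 4, 6, … form another.
Stream A: 28, 36, 45, 55 (triangular numbers starting at T_7).
Stream B: 9, 16, 25, 36 (consecutive squares n² from n = 3).
The 9th slot belongs to stream A; its 5th term is 66.
Position 10 → stream B, term 5 = 49.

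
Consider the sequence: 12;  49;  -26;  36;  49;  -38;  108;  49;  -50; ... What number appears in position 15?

-74

The terms cycle through 3 interleaved subsequences.
Track A is 12, 36, 108, which is geometric, ×3 each step.
Track B is 49, 49, 49, which is constant 49.
Track C is -26, -38, -50, which is linear: a_n = -14 − 12·n.
The 15th slot belongs to track C; its 5th term is -74.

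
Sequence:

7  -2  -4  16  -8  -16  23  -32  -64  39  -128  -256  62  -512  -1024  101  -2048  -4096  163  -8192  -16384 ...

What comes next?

Reading positions in blocks of 3 reveals the pattern ABB — 2 tracks woven together.
Track A: 7, 16, 23, 39, 62, 101, 163 — a Fibonacci-like recurrence a_n = a_{n-1} + a_{n-2}.
Track B: -2, -4, -8, -16, -32, -64, -128, -256, -512, -1024, -2048, -4096, -8192, -16384 — geometric, ×2 each step.
The 22nd slot belongs to track A; its 8th term is 264.

264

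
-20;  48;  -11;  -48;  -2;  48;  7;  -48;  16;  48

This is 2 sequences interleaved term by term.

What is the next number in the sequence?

25

Split by position mod 2 into 2 tracks.
Stream A: -20, -11, -2, 7, 16 (adding 9 each time).
Stream B: 48, -48, 48, -48, 48 (the oscillation 48·(−1)^(n+1)).
Position 11 → stream A, term 6 = 25.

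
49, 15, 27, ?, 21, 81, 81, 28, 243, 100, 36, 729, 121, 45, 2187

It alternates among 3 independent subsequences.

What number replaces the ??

Split by position mod 3 into 3 tracks.
Track A is 49, ?, 81, 100, 121, which is consecutive squares n² from n = 7.
Track B is 15, 21, 28, 36, 45, which is triangular numbers starting at T_5.
Track C is 27, 81, 243, 729, 2187, which is powers 3^3, 3^4, 3^5, ….
So the missing entry in track A is 64.

64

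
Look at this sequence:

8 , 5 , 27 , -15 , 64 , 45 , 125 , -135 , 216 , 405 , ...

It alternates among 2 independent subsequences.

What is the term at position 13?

512

Taking every 2nd term gives 2 separate tracks.
Track A = 8, 27, 64, 125, 216: the cubes 2³, 3³, 4³, ….
Track B = 5, -15, 45, -135, 405: geometric with ratio -3.
The 13th slot belongs to track A; its 7th term is 512.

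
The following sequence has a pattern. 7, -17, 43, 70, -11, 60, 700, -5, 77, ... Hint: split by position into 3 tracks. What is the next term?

7000

Split by position mod 3: positions 1, 4, 7, … form one track, and each other residue class forms its own.
Track A: 7, 70, 700 (geometric, ×10 each step).
Track B: -17, -11, -5 (arithmetic, step +6).
Track C: 43, 60, 77 (linear: a_n = 26 + 17·n).
Position 10 falls in track A as its term 4, giving 7000.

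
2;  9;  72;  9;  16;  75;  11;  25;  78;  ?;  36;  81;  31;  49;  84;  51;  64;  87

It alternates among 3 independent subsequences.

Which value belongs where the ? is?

Read the sequence 3 terms at a time; column i is its own pattern.
Subsequence A: 2, 9, 11, ?, 31, 51. Each term equals the sum of the previous two.
Subsequence B: 9, 16, 25, 36, 49, 64. Consecutive squares n² from n = 3.
Subsequence C: 72, 75, 78, 81, 84, 87. Adding 3 each time.
Subsequence A's pattern makes the blank 20.

20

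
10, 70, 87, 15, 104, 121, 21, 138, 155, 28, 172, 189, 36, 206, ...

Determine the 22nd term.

Positions follow the repeating pattern ABB; grouping by letter gives 2 tracks.
Stream A = 10, 15, 21, 28, 36: triangular numbers n(n+1)/2 for n = 4, 5, ….
Stream B = 70, 87, 104, 121, 138, 155, 172, 189, 206: linear: a_n = 53 + 17·n.
The 22nd slot belongs to stream A; its 8th term is 66.

66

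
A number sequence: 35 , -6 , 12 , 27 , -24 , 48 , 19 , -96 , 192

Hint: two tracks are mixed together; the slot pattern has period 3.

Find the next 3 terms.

11, -384, 768

Positions follow the repeating pattern ABB; grouping by letter gives 2 tracks.
Subsequence A is 35, 27, 19, which is linear: a_n = 43 − 8·n.
Subsequence B is -6, 12, -24, 48, -96, 192, which is geometric, ×-2 each step.
Position 10 → subsequence A, term 4 = 11.
The 11th slot belongs to subsequence B; its 7th term is -384.
Term 12 comes from subsequence B (its 8th entry): 768.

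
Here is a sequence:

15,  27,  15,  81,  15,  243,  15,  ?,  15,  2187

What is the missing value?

The terms cycle through 2 interleaved subsequences.
Stream A = 15, 15, 15, 15, 15: always 15.
Stream B = 27, 81, 243, ?, 2187: successive powers of 3.
Stream B's pattern makes the blank 729.

729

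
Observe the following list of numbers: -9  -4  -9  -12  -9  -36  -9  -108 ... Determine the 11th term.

Taking every 2nd term gives 2 separate tracks.
Subsequence A: -9, -9, -9, -9 — the constant sequence -9.
Subsequence B: -4, -12, -36, -108 — geometric, ×3 each step.
Term 11 comes from subsequence A (its 6th entry): -9.

-9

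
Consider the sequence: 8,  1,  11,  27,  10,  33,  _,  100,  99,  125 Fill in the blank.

64

Read the sequence 3 terms at a time; column i is its own pattern.
Track A = 8, 27, ?, 125: perfect cubes starting at 2³.
Track B = 1, 10, 100: successive powers of 10.
Track C = 11, 33, 99: multiplying by 3 each time.
Filling track A at index 3 by its rule yields 64.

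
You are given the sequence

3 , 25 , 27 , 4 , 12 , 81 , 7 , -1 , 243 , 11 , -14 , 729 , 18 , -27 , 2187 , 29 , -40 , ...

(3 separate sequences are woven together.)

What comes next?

6561

Read the sequence 3 terms at a time; column i is its own pattern.
Track A: 3, 4, 7, 11, 18, 29 (each term equals the sum of the previous two).
Track B: 25, 12, -1, -14, -27, -40 (arithmetic, step −13).
Track C: 27, 81, 243, 729, 2187 (powers 3^3, 3^4, 3^5, …).
Position 18 → track C, term 6 = 6561.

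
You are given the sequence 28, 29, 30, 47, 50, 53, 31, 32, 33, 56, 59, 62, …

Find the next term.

34

Reading positions in blocks of 6 reveals the pattern AAABBB — 2 tracks woven together.
Track A: 28, 29, 30, 31, 32, 33 — adding 1 each time.
Track B: 47, 50, 53, 56, 59, 62 — arithmetic, step +3.
Position 13 falls in track A as its term 7, giving 34.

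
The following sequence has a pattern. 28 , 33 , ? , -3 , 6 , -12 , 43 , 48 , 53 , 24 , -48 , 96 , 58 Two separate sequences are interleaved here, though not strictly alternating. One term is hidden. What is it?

Positions follow the repeating pattern AAABBB; grouping by letter gives 2 tracks.
Subsequence A is 28, 33, ?, 43, 48, 53, 58, which is linear: a_n = 23 + 5·n.
Subsequence B is -3, 6, -12, 24, -48, 96, which is multiplying by -2 each time.
So the missing entry in subsequence A is 38.

38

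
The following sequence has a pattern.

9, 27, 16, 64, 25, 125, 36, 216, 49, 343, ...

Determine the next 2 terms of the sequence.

Odd-indexed and even-indexed terms follow separate rules.
Track A is 9, 16, 25, 36, 49, which is perfect squares starting at 3².
Track B is 27, 64, 125, 216, 343, which is perfect cubes starting at 3³.
Term 11 comes from track A (its 6th entry): 64.
Position 12 → track B, term 6 = 512.

64, 512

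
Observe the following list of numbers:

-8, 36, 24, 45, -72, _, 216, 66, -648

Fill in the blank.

55

Positions 1, 3, 5, … form one subsequence and positions 2, 4, 6, … form another.
Track A = -8, 24, -72, 216, -648: geometric with ratio -3.
Track B = 36, 45, ?, 66: triangular numbers starting at T_8.
Track B's pattern makes the blank 55.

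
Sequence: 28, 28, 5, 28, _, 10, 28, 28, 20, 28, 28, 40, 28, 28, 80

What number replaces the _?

Positions follow the repeating pattern AAB; grouping by letter gives 2 tracks.
Stream A is 28, 28, 28, ?, 28, 28, 28, 28, 28, 28, which is constant 28.
Stream B is 5, 10, 20, 40, 80, which is geometric, ×2 each step.
The gap is stream A's term 4; the rule gives 28.

28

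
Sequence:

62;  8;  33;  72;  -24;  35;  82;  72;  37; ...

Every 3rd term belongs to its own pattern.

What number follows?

92

Split by position mod 3 into 3 tracks.
Subsequence A: 62, 72, 82 (linear: a_n = 52 + 10·n).
Subsequence B: 8, -24, 72 (multiplying by -3 each time).
Subsequence C: 33, 35, 37 (adding 2 each time).
Term 10 comes from subsequence A (its 4th entry): 92.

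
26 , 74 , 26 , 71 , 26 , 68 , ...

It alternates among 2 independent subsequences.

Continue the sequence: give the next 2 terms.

Taking every 2nd term gives 2 separate tracks.
Stream A is 26, 26, 26, which is the constant sequence 26.
Stream B is 74, 71, 68, which is arithmetic, step −3.
The 7th slot belongs to stream A; its 4th term is 26.
Position 8 falls in stream B as its term 4, giving 65.

26, 65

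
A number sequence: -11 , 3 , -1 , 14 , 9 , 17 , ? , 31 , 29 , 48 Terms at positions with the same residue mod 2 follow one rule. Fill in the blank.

19

Taking every 2nd term gives 2 separate tracks.
Track A: -11, -1, 9, ?, 29 — arithmetic with common difference +10.
Track B: 3, 14, 17, 31, 48 — a Fibonacci-like recurrence a_n = a_{n-1} + a_{n-2}.
Track A's pattern makes the blank 19.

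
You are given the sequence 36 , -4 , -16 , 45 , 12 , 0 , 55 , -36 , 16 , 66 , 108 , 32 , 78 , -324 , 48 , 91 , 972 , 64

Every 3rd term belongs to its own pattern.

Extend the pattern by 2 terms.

Taking every 3rd term gives 3 separate tracks.
Stream A: 36, 45, 55, 66, 78, 91 (triangular numbers starting at T_8).
Stream B: -4, 12, -36, 108, -324, 972 (geometric, ×-3 each step).
Stream C: -16, 0, 16, 32, 48, 64 (adding 16 each time).
Term 19 comes from stream A (its 7th entry): 105.
Term 20 comes from stream B (its 7th entry): -2916.

105, -2916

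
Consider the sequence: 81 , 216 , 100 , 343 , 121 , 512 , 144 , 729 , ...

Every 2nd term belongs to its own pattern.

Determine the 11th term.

196

Taking every 2nd term gives 2 separate tracks.
Subsequence A: 81, 100, 121, 144 — the squares 9², 10², 11², ….
Subsequence B: 216, 343, 512, 729 — consecutive cubes n³ from n = 6.
The 11th slot belongs to subsequence A; its 6th term is 196.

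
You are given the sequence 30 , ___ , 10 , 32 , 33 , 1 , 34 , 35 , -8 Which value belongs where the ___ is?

The slot pattern repeats as AAB (period 3), so there are 2 interleaved tracks.
Track A: 30, ?, 32, 33, 34, 35 (adding 1 each time).
Track B: 10, 1, -8 (arithmetic, step −9).
Filling track A at index 2 by its rule yields 31.

31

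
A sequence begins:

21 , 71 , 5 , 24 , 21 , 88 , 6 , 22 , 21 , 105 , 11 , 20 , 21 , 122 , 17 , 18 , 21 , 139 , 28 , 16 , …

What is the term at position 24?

Split by position mod 4: positions 1, 5, 9, … form one track, and each other residue class forms its own.
Stream A is 21, 21, 21, 21, 21, which is the constant sequence 21.
Stream B is 71, 88, 105, 122, 139, which is arithmetic, step +17.
Stream C is 5, 6, 11, 17, 28, which is Fibonacci-style (each term is the sum of the two before it).
Stream D is 24, 22, 20, 18, 16, which is linear: a_n = 26 − 2·n.
The 24th slot belongs to stream D; its 6th term is 14.

14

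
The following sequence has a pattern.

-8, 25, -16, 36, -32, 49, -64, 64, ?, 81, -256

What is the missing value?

Positions 1, 3, 5, … form one subsequence and positions 2, 4, 6, … form another.
Subsequence A = -8, -16, -32, -64, ?, -256: geometric with ratio 2.
Subsequence B = 25, 36, 49, 64, 81: perfect squares starting at 5².
The gap is subsequence A's term 5; the rule gives -128.

-128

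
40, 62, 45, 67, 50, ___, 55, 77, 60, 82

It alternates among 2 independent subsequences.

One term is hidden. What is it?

72

Positions 1, 3, 5, … form one subsequence and positions 2, 4, 6, … form another.
Subsequence A: 40, 45, 50, 55, 60 (arithmetic with common difference +5).
Subsequence B: 62, 67, ?, 77, 82 (arithmetic, step +5).
So the missing entry in subsequence B is 72.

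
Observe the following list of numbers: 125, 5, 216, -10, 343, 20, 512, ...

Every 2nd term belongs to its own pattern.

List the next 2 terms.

-40, 729

Odd-indexed and even-indexed terms follow separate rules.
Track A is 125, 216, 343, 512, which is the cubes 5³, 6³, 7³, ….
Track B is 5, -10, 20, which is a geometric progression (common ratio -2).
The 8th slot belongs to track B; its 4th term is -40.
Position 9 → track A, term 5 = 729.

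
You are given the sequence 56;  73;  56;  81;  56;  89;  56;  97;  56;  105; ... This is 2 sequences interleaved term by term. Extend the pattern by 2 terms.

56, 113

Positions 1, 3, 5, … form one subsequence and positions 2, 4, 6, … form another.
Stream A is 56, 56, 56, 56, 56, which is constant 56.
Stream B is 73, 81, 89, 97, 105, which is adding 8 each time.
Position 11 → stream A, term 6 = 56.
Term 12 comes from stream B (its 6th entry): 113.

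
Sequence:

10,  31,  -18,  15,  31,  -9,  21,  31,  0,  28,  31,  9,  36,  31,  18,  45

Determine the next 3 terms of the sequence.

Split by position mod 3 into 3 tracks.
Track A = 10, 15, 21, 28, 36, 45: triangular numbers starting at T_4.
Track B = 31, 31, 31, 31, 31: the constant sequence 31.
Track C = -18, -9, 0, 9, 18: arithmetic, step +9.
The 17th slot belongs to track B; its 6th term is 31.
Term 18 comes from track C (its 6th entry): 27.
Term 19 comes from track A (its 7th entry): 55.

31, 27, 55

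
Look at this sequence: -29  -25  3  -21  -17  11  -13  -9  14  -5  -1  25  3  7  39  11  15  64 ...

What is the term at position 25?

35

Positions follow the repeating pattern AAB; grouping by letter gives 2 tracks.
Subsequence A = -29, -25, -21, -17, -13, -9, -5, -1, 3, 7, 11, 15: arithmetic with common difference +4.
Subsequence B = 3, 11, 14, 25, 39, 64: Fibonacci-style (each term is the sum of the two before it).
Term 25 comes from subsequence A (its 17th entry): 35.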